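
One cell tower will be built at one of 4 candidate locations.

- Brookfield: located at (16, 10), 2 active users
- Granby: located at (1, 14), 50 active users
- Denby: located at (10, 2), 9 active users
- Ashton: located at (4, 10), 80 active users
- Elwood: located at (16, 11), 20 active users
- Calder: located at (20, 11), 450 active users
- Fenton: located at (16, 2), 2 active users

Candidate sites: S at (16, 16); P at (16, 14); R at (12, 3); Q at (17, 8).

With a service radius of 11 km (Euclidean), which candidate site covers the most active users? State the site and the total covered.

Coverage radius r = 11 km; a point is covered iff (Δx)²+(Δy)² ≤ 11² = 121.
  S (16, 16): covers {Brookfield, Elwood, Calder} → 472
  P (16, 14): covers {Brookfield, Elwood, Calder} → 472
  R (12, 3): covers {Brookfield, Denby, Ashton, Elwood, Fenton} → 113
  Q (17, 8): covers {Brookfield, Denby, Elwood, Calder, Fenton} → 483
Maximum coverage at Q: 483 active users.

Q, covering 483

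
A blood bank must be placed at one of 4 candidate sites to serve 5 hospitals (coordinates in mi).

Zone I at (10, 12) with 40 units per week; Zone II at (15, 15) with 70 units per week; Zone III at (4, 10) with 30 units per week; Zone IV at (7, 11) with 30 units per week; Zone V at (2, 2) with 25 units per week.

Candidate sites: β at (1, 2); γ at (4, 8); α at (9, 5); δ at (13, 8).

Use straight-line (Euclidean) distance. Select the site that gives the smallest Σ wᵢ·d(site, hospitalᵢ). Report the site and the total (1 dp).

δ, total 1500.7 mi

Total weighted distance at each candidate:
  β (1, 2): total = 2481.3
  γ (4, 8): total = 1546.5
  α (9, 5): total = 1691.4
  δ (13, 8): total = 1500.7
Minimum is at δ with total 1500.7 mi.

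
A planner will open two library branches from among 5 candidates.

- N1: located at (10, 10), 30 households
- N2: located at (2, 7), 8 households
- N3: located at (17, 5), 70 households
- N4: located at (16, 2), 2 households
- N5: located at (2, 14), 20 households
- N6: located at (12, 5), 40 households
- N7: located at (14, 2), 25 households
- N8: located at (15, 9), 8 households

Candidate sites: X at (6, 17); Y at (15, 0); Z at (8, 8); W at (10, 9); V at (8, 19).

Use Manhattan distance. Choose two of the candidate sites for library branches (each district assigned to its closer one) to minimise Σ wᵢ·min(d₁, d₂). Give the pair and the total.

Evaluate every pair (each demand assigned to the nearer of the two):
  {Y, W}: total = 1221
  {Y, Z}: total = 1331
  {X, Y}: total = 1545
  {X, W}: total = 1601
  {Y, V}: total = 1657
  {Z, W}: total = 1677
  {W, V}: total = 1681
  {X, Z}: total = 1828
  {Z, V}: total = 1908
  {X, V}: total = 3673
Best pair: {Y, W} with total 1221.

{Y, W}, total 1221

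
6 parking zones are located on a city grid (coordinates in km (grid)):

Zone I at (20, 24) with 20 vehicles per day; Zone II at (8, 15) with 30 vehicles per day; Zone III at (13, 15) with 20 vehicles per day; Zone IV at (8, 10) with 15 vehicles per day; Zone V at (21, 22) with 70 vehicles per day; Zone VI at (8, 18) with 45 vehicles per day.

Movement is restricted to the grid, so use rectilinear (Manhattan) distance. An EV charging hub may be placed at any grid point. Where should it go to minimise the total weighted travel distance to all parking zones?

Manhattan distance separates: Σwᵢ(|x−xᵢ|+|y−yᵢ|) = Σwᵢ|x−xᵢ| + Σwᵢ|y−yᵢ|, so x and y are optimised independently as 1-D weighted medians.
Total weight W = 200; half = 100.
x-coordinate, sorted with cumulative weight:
  x=8 (Zone II, w=30) cum 30
  x=8 (Zone IV, w=15) cum 45
  x=8 (Zone VI, w=45) cum 90
  x=13 (Zone III, w=20) cum 110  ← median
  x=20 (Zone I, w=20) cum 130
  x=21 (Zone V, w=70) cum 200
⇒ x* = 13
y-coordinate, sorted with cumulative weight:
  y=10 (Zone IV, w=15) cum 15
  y=15 (Zone II, w=30) cum 45
  y=15 (Zone III, w=20) cum 65
  y=18 (Zone VI, w=45) cum 110  ← median
  y=22 (Zone V, w=70) cum 180
  y=24 (Zone I, w=20) cum 200
⇒ y* = 18

(13, 18)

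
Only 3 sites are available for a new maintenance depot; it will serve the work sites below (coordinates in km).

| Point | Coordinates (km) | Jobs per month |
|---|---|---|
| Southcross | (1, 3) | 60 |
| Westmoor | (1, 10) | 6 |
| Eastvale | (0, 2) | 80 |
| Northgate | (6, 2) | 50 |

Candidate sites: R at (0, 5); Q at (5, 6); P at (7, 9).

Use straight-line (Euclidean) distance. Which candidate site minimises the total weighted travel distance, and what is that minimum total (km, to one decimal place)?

Total weighted distance at each candidate:
  R (0, 5): total = 740.2
  Q (5, 6): total = 1052.3
  P (7, 9): total = 1691.1
Minimum is at R with total 740.2 km.

R, total 740.2 km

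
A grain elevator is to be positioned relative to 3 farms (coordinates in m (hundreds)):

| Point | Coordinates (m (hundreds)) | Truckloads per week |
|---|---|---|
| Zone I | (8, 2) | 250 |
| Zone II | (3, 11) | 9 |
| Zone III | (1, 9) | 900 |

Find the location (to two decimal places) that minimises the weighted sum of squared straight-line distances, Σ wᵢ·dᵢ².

The minimiser of Σwᵢ‖p−pᵢ‖² is the weighted centroid p* = (Σwᵢpᵢ)/(Σwᵢ).
Σwᵢ = 1159.
Σwᵢxᵢ = 250·8 + 9·3 + 900·1 = 2927.
Σwᵢyᵢ = 250·2 + 9·11 + 900·9 = 8699.
x* = 2927/1159 = 2.53, y* = 8699/1159 = 7.51.

(2.53, 7.51)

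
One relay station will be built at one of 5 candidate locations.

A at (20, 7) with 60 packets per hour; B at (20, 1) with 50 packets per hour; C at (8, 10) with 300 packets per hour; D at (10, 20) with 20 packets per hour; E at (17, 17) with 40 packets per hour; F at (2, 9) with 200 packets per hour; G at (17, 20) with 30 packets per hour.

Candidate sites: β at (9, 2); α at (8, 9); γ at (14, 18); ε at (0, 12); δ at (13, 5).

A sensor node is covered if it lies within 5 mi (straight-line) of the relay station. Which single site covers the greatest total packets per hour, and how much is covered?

α, covering 300

Coverage radius r = 5 mi; a point is covered iff (Δx)²+(Δy)² ≤ 5² = 25.
  β (9, 2): covers {none} → 0
  α (8, 9): covers {C} → 300
  γ (14, 18): covers {D, E, G} → 90
  ε (0, 12): covers {F} → 200
  δ (13, 5): covers {none} → 0
Maximum coverage at α: 300 packets per hour.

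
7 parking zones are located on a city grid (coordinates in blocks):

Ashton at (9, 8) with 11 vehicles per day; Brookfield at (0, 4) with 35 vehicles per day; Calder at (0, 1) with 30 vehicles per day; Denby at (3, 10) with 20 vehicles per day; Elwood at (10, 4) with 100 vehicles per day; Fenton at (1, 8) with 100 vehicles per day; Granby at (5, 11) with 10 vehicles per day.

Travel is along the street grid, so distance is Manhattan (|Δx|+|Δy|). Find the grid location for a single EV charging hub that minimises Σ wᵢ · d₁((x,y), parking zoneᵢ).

(1, 4)

Manhattan distance separates: Σwᵢ(|x−xᵢ|+|y−yᵢ|) = Σwᵢ|x−xᵢ| + Σwᵢ|y−yᵢ|, so x and y are optimised independently as 1-D weighted medians.
Total weight W = 306; half = 153.
x-coordinate, sorted with cumulative weight:
  x=0 (Brookfield, w=35) cum 35
  x=0 (Calder, w=30) cum 65
  x=1 (Fenton, w=100) cum 165  ← median
  x=3 (Denby, w=20) cum 185
  x=5 (Granby, w=10) cum 195
  x=9 (Ashton, w=11) cum 206
  x=10 (Elwood, w=100) cum 306
⇒ x* = 1
y-coordinate, sorted with cumulative weight:
  y=1 (Calder, w=30) cum 30
  y=4 (Brookfield, w=35) cum 65
  y=4 (Elwood, w=100) cum 165  ← median
  y=8 (Ashton, w=11) cum 176
  y=8 (Fenton, w=100) cum 276
  y=10 (Denby, w=20) cum 296
  y=11 (Granby, w=10) cum 306
⇒ y* = 4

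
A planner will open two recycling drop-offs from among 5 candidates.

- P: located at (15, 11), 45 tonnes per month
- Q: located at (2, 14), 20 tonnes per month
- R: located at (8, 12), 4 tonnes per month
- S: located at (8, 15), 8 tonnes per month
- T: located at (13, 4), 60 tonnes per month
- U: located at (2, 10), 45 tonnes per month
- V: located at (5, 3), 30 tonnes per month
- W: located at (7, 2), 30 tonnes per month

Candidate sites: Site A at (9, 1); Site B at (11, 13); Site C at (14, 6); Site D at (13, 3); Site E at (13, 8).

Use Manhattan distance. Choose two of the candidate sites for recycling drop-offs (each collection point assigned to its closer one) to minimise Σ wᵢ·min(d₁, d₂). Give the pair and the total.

Evaluate every pair (each demand assigned to the nearer of the two):
  {Site B, Site D}: total = 1576
  {Site A, Site B}: total = 1756
  {Site A, Site E}: total = 1792
  {Site D, Site E}: total = 1792
  {Site B, Site C}: total = 1936
  {Site A, Site C}: total = 2008
  {Site B, Site E}: total = 2011
  {Site A, Site D}: total = 2068
  {Site C, Site D}: total = 2068
  {Site C, Site E}: total = 2152
Best pair: {Site B, Site D} with total 1576.

{Site B, Site D}, total 1576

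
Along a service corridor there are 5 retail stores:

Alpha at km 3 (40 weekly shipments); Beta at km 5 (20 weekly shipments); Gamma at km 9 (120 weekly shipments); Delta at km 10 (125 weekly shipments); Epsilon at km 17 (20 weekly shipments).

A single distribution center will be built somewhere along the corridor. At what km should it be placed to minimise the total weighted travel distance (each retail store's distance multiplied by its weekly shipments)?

For a sum of weighted absolute distances on a line, the optimum is the weighted median (not the mean). Total weight W = 325; half-weight = 162.5.
Sort by position and accumulate weight:
  km 3 (Alpha, w=40) → cum 40
  km 5 (Beta, w=20) → cum 60
  km 9 (Gamma, w=120) → cum 180  ≥ 162.5 → median here
  km 10 (Delta, w=125) → cum 305
  km 17 (Epsilon, w=20) → cum 325
Optimal location: km 9.

x = 9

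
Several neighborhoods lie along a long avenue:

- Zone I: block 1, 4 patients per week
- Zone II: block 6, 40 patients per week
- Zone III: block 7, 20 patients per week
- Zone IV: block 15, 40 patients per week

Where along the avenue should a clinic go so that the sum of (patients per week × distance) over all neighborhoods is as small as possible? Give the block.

x = 7

For a sum of weighted absolute distances on a line, the optimum is the weighted median (not the mean). Total weight W = 104; half-weight = 52.
Sort by position and accumulate weight:
  block 1 (Zone I, w=4) → cum 4
  block 6 (Zone II, w=40) → cum 44
  block 7 (Zone III, w=20) → cum 64  ≥ 52 → median here
  block 15 (Zone IV, w=40) → cum 104
Optimal location: block 7.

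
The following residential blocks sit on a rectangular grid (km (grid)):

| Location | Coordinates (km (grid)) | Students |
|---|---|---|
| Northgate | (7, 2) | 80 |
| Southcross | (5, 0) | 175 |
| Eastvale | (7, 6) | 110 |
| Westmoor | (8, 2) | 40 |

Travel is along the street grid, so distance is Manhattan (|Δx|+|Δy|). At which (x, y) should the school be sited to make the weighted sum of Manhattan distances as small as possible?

(7, 2)

Manhattan distance separates: Σwᵢ(|x−xᵢ|+|y−yᵢ|) = Σwᵢ|x−xᵢ| + Σwᵢ|y−yᵢ|, so x and y are optimised independently as 1-D weighted medians.
Total weight W = 405; half = 202.5.
x-coordinate, sorted with cumulative weight:
  x=5 (Southcross, w=175) cum 175
  x=7 (Northgate, w=80) cum 255  ← median
  x=7 (Eastvale, w=110) cum 365
  x=8 (Westmoor, w=40) cum 405
⇒ x* = 7
y-coordinate, sorted with cumulative weight:
  y=0 (Southcross, w=175) cum 175
  y=2 (Northgate, w=80) cum 255  ← median
  y=2 (Westmoor, w=40) cum 295
  y=6 (Eastvale, w=110) cum 405
⇒ y* = 2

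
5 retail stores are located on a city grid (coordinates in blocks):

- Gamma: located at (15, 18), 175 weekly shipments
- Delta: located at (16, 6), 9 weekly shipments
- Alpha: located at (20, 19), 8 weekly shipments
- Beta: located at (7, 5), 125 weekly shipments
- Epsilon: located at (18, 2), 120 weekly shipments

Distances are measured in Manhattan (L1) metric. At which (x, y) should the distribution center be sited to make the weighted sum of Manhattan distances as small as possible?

(15, 5)

Manhattan distance separates: Σwᵢ(|x−xᵢ|+|y−yᵢ|) = Σwᵢ|x−xᵢ| + Σwᵢ|y−yᵢ|, so x and y are optimised independently as 1-D weighted medians.
Total weight W = 437; half = 218.5.
x-coordinate, sorted with cumulative weight:
  x=7 (Beta, w=125) cum 125
  x=15 (Gamma, w=175) cum 300  ← median
  x=16 (Delta, w=9) cum 309
  x=18 (Epsilon, w=120) cum 429
  x=20 (Alpha, w=8) cum 437
⇒ x* = 15
y-coordinate, sorted with cumulative weight:
  y=2 (Epsilon, w=120) cum 120
  y=5 (Beta, w=125) cum 245  ← median
  y=6 (Delta, w=9) cum 254
  y=18 (Gamma, w=175) cum 429
  y=19 (Alpha, w=8) cum 437
⇒ y* = 5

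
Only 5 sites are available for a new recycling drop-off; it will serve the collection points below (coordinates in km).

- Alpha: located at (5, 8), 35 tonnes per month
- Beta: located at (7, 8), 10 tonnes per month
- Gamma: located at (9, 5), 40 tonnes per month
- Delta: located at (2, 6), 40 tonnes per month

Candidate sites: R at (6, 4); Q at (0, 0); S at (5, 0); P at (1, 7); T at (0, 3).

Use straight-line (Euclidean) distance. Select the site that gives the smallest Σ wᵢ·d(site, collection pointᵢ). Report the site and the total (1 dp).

Total weighted distance at each candidate:
  R (6, 4): total = 490.9
  Q (0, 0): total = 1101.3
  S (5, 0): total = 886.9
  P (1, 7): total = 591.6
  T (0, 3): total = 846.5
Minimum is at R with total 490.9 km.

R, total 490.9 km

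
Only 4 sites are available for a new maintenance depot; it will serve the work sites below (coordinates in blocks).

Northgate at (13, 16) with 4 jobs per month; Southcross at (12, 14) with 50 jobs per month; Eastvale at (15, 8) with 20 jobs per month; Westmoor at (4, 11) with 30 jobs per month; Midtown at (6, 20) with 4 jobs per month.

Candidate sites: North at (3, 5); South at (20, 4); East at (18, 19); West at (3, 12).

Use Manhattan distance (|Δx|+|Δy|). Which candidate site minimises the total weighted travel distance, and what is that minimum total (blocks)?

Total weighted distance at each candidate:
  North (3, 5): total = 1566
  South (20, 4): total = 1966
  East (18, 19): total = 1574
  West (3, 12): total = 1030
Minimum is at West with total 1030 blocks.

West, total 1030 blocks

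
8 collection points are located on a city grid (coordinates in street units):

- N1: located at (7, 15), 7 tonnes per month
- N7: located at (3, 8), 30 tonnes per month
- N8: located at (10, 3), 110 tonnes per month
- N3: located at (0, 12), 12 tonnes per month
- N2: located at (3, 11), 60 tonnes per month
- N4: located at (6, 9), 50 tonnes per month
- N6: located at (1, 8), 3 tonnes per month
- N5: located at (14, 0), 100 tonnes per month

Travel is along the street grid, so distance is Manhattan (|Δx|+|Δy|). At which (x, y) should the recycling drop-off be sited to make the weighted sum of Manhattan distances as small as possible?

Manhattan distance separates: Σwᵢ(|x−xᵢ|+|y−yᵢ|) = Σwᵢ|x−xᵢ| + Σwᵢ|y−yᵢ|, so x and y are optimised independently as 1-D weighted medians.
Total weight W = 372; half = 186.
x-coordinate, sorted with cumulative weight:
  x=0 (N3, w=12) cum 12
  x=1 (N6, w=3) cum 15
  x=3 (N7, w=30) cum 45
  x=3 (N2, w=60) cum 105
  x=6 (N4, w=50) cum 155
  x=7 (N1, w=7) cum 162
  x=10 (N8, w=110) cum 272  ← median
  x=14 (N5, w=100) cum 372
⇒ x* = 10
y-coordinate, sorted with cumulative weight:
  y=0 (N5, w=100) cum 100
  y=3 (N8, w=110) cum 210  ← median
  y=8 (N7, w=30) cum 240
  y=8 (N6, w=3) cum 243
  y=9 (N4, w=50) cum 293
  y=11 (N2, w=60) cum 353
  y=12 (N3, w=12) cum 365
  y=15 (N1, w=7) cum 372
⇒ y* = 3

(10, 3)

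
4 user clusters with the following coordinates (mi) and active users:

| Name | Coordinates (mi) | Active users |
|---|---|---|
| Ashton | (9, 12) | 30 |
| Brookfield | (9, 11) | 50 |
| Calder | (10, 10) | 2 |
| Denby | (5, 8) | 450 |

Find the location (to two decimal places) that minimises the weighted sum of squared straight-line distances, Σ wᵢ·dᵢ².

The minimiser of Σwᵢ‖p−pᵢ‖² is the weighted centroid p* = (Σwᵢpᵢ)/(Σwᵢ).
Σwᵢ = 532.
Σwᵢxᵢ = 30·9 + 50·9 + 2·10 + 450·5 = 2990.
Σwᵢyᵢ = 30·12 + 50·11 + 2·10 + 450·8 = 4530.
x* = 2990/532 = 5.62, y* = 4530/532 = 8.52.

(5.62, 8.52)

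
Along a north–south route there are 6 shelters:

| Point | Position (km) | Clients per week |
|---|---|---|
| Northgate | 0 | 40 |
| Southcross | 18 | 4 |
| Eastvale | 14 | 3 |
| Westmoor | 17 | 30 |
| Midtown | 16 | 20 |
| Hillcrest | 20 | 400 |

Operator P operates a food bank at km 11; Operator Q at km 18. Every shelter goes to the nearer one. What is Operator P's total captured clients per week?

43

The indifferent point is the midpoint (11+18)/2 = 14.5; shelters left of it (closer to Operator P at 11) go to Operator P, those right go to Operator Q.
  Northgate at 0 (w=40) → Operator P
  Eastvale at 14 (w=3) → Operator P
  Midtown at 16 (w=20) → Operator Q
  Westmoor at 17 (w=30) → Operator Q
  Southcross at 18 (w=4) → Operator Q
  Hillcrest at 20 (w=400) → Operator Q
Operator P captures 43; Operator Q captures 454.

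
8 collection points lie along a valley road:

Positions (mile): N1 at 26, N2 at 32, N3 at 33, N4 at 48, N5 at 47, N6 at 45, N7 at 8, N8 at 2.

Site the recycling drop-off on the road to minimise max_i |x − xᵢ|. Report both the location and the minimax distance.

The 1-center on a line is the midpoint of the two extreme points: leftmost at 2, rightmost at 48.
Optimal location = (2 + 48)/2 = 25; maximum distance = (48 − 2)/2 = 23.

location 25, max distance 23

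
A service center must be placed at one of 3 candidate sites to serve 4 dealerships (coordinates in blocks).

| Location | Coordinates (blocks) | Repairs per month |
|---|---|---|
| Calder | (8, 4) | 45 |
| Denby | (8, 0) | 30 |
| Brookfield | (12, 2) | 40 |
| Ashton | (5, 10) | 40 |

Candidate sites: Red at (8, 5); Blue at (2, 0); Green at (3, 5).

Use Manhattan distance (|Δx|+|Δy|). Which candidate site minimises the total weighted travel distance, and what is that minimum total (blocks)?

Red, total 795 blocks

Total weighted distance at each candidate:
  Red (8, 5): total = 795
  Blue (2, 0): total = 1630
  Green (3, 5): total = 1330
Minimum is at Red with total 795 blocks.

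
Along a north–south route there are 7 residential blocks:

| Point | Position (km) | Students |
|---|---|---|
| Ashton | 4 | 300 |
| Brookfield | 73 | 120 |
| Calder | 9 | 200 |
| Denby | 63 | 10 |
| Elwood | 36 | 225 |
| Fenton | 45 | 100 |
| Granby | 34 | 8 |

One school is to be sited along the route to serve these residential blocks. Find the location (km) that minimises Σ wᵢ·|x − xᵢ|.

x = 9

For a sum of weighted absolute distances on a line, the optimum is the weighted median (not the mean). Total weight W = 963; half-weight = 481.5.
Sort by position and accumulate weight:
  km 4 (Ashton, w=300) → cum 300
  km 9 (Calder, w=200) → cum 500  ≥ 481.5 → median here
  km 34 (Granby, w=8) → cum 508
  km 36 (Elwood, w=225) → cum 733
  km 45 (Fenton, w=100) → cum 833
  km 63 (Denby, w=10) → cum 843
  km 73 (Brookfield, w=120) → cum 963
Optimal location: km 9.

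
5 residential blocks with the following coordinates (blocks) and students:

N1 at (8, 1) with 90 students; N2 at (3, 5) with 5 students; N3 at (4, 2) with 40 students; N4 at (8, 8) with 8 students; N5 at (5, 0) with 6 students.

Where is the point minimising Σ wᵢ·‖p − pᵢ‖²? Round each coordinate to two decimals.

The minimiser of Σwᵢ‖p−pᵢ‖² is the weighted centroid p* = (Σwᵢpᵢ)/(Σwᵢ).
Σwᵢ = 149.
Σwᵢxᵢ = 90·8 + 5·3 + 40·4 + 8·8 + 6·5 = 989.
Σwᵢyᵢ = 90·1 + 5·5 + 40·2 + 8·8 + 6·0 = 259.
x* = 989/149 = 6.64, y* = 259/149 = 1.74.

(6.64, 1.74)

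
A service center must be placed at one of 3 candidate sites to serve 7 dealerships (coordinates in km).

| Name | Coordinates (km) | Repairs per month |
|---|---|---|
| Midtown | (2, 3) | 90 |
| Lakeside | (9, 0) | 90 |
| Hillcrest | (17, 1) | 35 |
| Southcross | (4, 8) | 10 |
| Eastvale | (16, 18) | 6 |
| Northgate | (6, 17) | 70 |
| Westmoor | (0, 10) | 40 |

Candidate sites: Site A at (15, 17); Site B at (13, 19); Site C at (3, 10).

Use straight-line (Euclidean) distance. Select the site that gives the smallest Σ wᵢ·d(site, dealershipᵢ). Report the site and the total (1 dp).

Site C, total 3035.5 km

Total weighted distance at each candidate:
  Site A (15, 17): total = 5349.0
  Site B (13, 19): total = 5443.5
  Site C (3, 10): total = 3035.5
Minimum is at Site C with total 3035.5 km.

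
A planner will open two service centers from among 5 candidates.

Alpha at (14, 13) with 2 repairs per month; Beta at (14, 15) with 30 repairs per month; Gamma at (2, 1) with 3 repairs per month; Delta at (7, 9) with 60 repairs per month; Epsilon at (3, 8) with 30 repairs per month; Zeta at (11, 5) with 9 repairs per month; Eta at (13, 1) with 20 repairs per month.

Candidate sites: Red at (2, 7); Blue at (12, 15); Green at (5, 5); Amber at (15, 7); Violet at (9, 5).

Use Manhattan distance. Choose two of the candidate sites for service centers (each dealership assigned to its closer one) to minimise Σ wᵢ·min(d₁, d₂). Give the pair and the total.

Evaluate every pair (each demand assigned to the nearer of the two):
  {Blue, Green}: total = 893
  {Blue, Violet}: total = 909
  {Red, Blue}: total = 965
  {Red, Amber}: total = 996
  {Green, Amber}: total = 1029
  {Red, Violet}: total = 1092
  {Amber, Violet}: total = 1125
  {Green, Violet}: total = 1185
  {Blue, Amber}: total = 1329
  {Red, Green}: total = 1336
Best pair: {Blue, Green} with total 893.

{Blue, Green}, total 893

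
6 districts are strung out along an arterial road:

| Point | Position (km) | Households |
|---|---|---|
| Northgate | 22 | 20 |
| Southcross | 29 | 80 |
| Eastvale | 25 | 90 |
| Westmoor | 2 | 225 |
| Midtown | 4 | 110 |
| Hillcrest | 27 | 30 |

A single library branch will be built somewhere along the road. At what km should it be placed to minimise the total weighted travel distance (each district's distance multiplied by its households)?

x = 4

For a sum of weighted absolute distances on a line, the optimum is the weighted median (not the mean). Total weight W = 555; half-weight = 277.5.
Sort by position and accumulate weight:
  km 2 (Westmoor, w=225) → cum 225
  km 4 (Midtown, w=110) → cum 335  ≥ 277.5 → median here
  km 22 (Northgate, w=20) → cum 355
  km 25 (Eastvale, w=90) → cum 445
  km 27 (Hillcrest, w=30) → cum 475
  km 29 (Southcross, w=80) → cum 555
Optimal location: km 4.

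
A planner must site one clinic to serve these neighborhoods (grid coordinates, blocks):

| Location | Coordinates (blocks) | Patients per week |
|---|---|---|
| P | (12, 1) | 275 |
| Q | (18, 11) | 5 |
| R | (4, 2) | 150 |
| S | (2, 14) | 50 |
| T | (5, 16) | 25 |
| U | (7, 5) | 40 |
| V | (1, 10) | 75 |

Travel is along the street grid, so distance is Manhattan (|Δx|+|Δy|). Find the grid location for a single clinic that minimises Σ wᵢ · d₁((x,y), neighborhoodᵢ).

(7, 2)

Manhattan distance separates: Σwᵢ(|x−xᵢ|+|y−yᵢ|) = Σwᵢ|x−xᵢ| + Σwᵢ|y−yᵢ|, so x and y are optimised independently as 1-D weighted medians.
Total weight W = 620; half = 310.
x-coordinate, sorted with cumulative weight:
  x=1 (V, w=75) cum 75
  x=2 (S, w=50) cum 125
  x=4 (R, w=150) cum 275
  x=5 (T, w=25) cum 300
  x=7 (U, w=40) cum 340  ← median
  x=12 (P, w=275) cum 615
  x=18 (Q, w=5) cum 620
⇒ x* = 7
y-coordinate, sorted with cumulative weight:
  y=1 (P, w=275) cum 275
  y=2 (R, w=150) cum 425  ← median
  y=5 (U, w=40) cum 465
  y=10 (V, w=75) cum 540
  y=11 (Q, w=5) cum 545
  y=14 (S, w=50) cum 595
  y=16 (T, w=25) cum 620
⇒ y* = 2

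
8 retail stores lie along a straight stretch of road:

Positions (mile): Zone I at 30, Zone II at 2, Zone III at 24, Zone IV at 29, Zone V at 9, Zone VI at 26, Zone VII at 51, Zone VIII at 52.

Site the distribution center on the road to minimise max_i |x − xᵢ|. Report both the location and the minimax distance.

location 27, max distance 25

The 1-center on a line is the midpoint of the two extreme points: leftmost at 2, rightmost at 52.
Optimal location = (2 + 52)/2 = 27; maximum distance = (52 − 2)/2 = 25.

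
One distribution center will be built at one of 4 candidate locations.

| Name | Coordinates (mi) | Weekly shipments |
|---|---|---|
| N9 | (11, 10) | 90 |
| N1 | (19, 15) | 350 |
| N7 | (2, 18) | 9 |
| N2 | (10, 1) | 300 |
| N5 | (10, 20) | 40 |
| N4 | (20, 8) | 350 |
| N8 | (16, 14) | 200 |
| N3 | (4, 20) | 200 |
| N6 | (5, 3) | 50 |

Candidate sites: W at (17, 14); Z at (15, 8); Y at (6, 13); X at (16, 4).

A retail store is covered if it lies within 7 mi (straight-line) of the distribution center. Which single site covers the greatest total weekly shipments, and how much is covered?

Coverage radius r = 7 mi; a point is covered iff (Δx)²+(Δy)² ≤ 7² = 49.
  W (17, 14): covers {N1, N4, N8} → 900
  Z (15, 8): covers {N9, N4, N8} → 640
  Y (6, 13): covers {N9, N7} → 99
  X (16, 4): covers {N2, N4} → 650
Maximum coverage at W: 900 weekly shipments.

W, covering 900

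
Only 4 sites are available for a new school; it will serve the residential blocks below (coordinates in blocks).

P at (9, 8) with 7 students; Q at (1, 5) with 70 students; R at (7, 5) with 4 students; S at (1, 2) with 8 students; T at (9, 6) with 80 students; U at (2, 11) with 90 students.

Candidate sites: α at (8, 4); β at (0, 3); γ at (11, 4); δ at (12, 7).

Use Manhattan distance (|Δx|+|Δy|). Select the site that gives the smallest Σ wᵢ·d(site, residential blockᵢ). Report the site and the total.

Total weighted distance at each candidate:
  α (8, 4): total = 2085
  β (0, 3): total = 2220
  γ (11, 4): total = 2688
  δ (12, 7): total = 2674
Minimum is at α with total 2085 blocks.

α, total 2085 blocks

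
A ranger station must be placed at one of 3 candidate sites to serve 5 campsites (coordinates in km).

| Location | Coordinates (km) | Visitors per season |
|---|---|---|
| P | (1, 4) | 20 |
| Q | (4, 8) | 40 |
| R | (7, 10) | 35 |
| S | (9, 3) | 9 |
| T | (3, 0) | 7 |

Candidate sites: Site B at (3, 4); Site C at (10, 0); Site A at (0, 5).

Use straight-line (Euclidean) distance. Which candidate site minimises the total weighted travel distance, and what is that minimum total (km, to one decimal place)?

Total weighted distance at each candidate:
  Site B (3, 4): total = 540.1
  Site C (10, 0): total = 1039.8
  Site A (0, 5): total = 653.2
Minimum is at Site B with total 540.1 km.

Site B, total 540.1 km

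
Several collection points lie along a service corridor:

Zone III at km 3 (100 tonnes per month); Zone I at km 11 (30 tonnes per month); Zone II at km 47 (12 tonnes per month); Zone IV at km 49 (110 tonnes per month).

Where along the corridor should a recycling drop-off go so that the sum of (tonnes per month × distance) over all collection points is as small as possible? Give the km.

x = 11

For a sum of weighted absolute distances on a line, the optimum is the weighted median (not the mean). Total weight W = 252; half-weight = 126.
Sort by position and accumulate weight:
  km 3 (Zone III, w=100) → cum 100
  km 11 (Zone I, w=30) → cum 130  ≥ 126 → median here
  km 47 (Zone II, w=12) → cum 142
  km 49 (Zone IV, w=110) → cum 252
Optimal location: km 11.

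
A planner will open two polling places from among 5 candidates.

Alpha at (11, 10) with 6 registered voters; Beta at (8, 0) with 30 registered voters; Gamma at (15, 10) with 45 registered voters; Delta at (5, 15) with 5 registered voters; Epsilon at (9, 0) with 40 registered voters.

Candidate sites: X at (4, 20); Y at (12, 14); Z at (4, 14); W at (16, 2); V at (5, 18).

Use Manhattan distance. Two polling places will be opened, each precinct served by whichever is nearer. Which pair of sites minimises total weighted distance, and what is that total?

Evaluate every pair (each demand assigned to the nearer of the two):
  {Y, W}: total = 1045
  {Z, W}: total = 1141
  {W, V}: total = 1158
  {X, W}: total = 1173
  {Y, Z}: total = 1575
  {Y, V}: total = 1580
  {X, Y}: total = 1595
  {X, Z}: total = 2051
  {Z, V}: total = 2051
  {X, V}: total = 2419
Best pair: {Y, W} with total 1045.

{Y, W}, total 1045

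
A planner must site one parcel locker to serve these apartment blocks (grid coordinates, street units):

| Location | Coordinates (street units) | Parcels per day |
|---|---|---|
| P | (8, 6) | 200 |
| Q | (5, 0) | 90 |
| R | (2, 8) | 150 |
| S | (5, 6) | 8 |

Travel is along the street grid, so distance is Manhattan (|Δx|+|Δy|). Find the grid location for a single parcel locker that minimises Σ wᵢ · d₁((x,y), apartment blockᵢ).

(5, 6)

Manhattan distance separates: Σwᵢ(|x−xᵢ|+|y−yᵢ|) = Σwᵢ|x−xᵢ| + Σwᵢ|y−yᵢ|, so x and y are optimised independently as 1-D weighted medians.
Total weight W = 448; half = 224.
x-coordinate, sorted with cumulative weight:
  x=2 (R, w=150) cum 150
  x=5 (Q, w=90) cum 240  ← median
  x=5 (S, w=8) cum 248
  x=8 (P, w=200) cum 448
⇒ x* = 5
y-coordinate, sorted with cumulative weight:
  y=0 (Q, w=90) cum 90
  y=6 (P, w=200) cum 290  ← median
  y=6 (S, w=8) cum 298
  y=8 (R, w=150) cum 448
⇒ y* = 6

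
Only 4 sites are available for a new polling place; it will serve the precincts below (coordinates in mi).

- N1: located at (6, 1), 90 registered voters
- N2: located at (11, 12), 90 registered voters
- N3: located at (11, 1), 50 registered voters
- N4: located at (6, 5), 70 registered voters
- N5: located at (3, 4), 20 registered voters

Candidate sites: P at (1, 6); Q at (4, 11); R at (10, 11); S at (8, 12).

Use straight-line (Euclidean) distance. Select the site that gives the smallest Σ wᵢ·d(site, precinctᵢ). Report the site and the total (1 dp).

Total weighted distance at each candidate:
  P (1, 6): total = 2658.5
  Q (4, 11): total = 2748.7
  R (10, 11): total = 2301.9
  S (8, 12): total = 2544.6
Minimum is at R with total 2301.9 mi.

R, total 2301.9 mi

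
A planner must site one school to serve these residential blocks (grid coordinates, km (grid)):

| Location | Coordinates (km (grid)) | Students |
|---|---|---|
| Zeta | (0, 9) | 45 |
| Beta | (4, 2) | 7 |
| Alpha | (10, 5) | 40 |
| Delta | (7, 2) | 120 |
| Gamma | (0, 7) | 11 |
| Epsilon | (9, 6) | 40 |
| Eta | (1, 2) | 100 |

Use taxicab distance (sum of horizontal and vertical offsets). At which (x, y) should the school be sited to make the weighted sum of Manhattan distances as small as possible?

Manhattan distance separates: Σwᵢ(|x−xᵢ|+|y−yᵢ|) = Σwᵢ|x−xᵢ| + Σwᵢ|y−yᵢ|, so x and y are optimised independently as 1-D weighted medians.
Total weight W = 363; half = 181.5.
x-coordinate, sorted with cumulative weight:
  x=0 (Zeta, w=45) cum 45
  x=0 (Gamma, w=11) cum 56
  x=1 (Eta, w=100) cum 156
  x=4 (Beta, w=7) cum 163
  x=7 (Delta, w=120) cum 283  ← median
  x=9 (Epsilon, w=40) cum 323
  x=10 (Alpha, w=40) cum 363
⇒ x* = 7
y-coordinate, sorted with cumulative weight:
  y=2 (Beta, w=7) cum 7
  y=2 (Delta, w=120) cum 127
  y=2 (Eta, w=100) cum 227  ← median
  y=5 (Alpha, w=40) cum 267
  y=6 (Epsilon, w=40) cum 307
  y=7 (Gamma, w=11) cum 318
  y=9 (Zeta, w=45) cum 363
⇒ y* = 2

(7, 2)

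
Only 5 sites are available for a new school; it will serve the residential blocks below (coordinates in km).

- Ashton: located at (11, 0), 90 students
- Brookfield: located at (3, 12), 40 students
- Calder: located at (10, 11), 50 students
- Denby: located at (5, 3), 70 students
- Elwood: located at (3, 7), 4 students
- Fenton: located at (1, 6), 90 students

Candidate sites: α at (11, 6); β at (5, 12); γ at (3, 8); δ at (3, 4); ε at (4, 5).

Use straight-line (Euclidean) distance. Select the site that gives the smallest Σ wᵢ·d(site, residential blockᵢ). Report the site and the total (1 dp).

ε, total 1931.4 km

Total weighted distance at each candidate:
  α (11, 6): total = 2596.8
  β (5, 12): total = 2843.0
  γ (3, 8): total = 2194.5
  δ (3, 4): total = 2043.0
  ε (4, 5): total = 1931.4
Minimum is at ε with total 1931.4 km.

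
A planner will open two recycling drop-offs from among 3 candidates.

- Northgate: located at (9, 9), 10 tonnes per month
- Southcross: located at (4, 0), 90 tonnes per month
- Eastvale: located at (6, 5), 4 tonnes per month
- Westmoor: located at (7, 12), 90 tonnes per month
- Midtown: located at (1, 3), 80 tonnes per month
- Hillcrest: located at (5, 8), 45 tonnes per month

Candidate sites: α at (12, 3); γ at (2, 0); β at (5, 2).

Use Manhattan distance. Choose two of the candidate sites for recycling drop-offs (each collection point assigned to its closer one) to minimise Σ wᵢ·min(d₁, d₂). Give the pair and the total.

Evaluate every pair (each demand assigned to the nearer of the two):
  {γ, β}: total = 1976
  {α, β}: total = 2126
  {α, γ}: total = 2377
Best pair: {γ, β} with total 1976.

{γ, β}, total 1976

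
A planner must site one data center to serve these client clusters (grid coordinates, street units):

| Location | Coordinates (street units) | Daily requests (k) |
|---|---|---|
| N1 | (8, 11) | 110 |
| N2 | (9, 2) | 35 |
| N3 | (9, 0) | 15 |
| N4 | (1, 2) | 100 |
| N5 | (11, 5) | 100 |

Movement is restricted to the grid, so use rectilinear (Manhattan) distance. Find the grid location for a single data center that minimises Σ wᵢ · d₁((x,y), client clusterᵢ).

(8, 5)

Manhattan distance separates: Σwᵢ(|x−xᵢ|+|y−yᵢ|) = Σwᵢ|x−xᵢ| + Σwᵢ|y−yᵢ|, so x and y are optimised independently as 1-D weighted medians.
Total weight W = 360; half = 180.
x-coordinate, sorted with cumulative weight:
  x=1 (N4, w=100) cum 100
  x=8 (N1, w=110) cum 210  ← median
  x=9 (N2, w=35) cum 245
  x=9 (N3, w=15) cum 260
  x=11 (N5, w=100) cum 360
⇒ x* = 8
y-coordinate, sorted with cumulative weight:
  y=0 (N3, w=15) cum 15
  y=2 (N2, w=35) cum 50
  y=2 (N4, w=100) cum 150
  y=5 (N5, w=100) cum 250  ← median
  y=11 (N1, w=110) cum 360
⇒ y* = 5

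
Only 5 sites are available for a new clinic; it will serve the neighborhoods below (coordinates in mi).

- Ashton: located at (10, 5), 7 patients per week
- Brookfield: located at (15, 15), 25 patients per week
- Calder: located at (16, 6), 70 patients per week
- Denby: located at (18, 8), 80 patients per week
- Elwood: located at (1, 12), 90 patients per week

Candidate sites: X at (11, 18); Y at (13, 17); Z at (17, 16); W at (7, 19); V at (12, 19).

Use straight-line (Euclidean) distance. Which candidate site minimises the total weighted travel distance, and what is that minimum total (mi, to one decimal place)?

Y, total 2949.1 mi

Total weighted distance at each candidate:
  X (11, 18): total = 3152.4
  Y (13, 17): total = 2949.1
  Z (17, 16): total = 2980.0
  W (7, 19): total = 3504.9
  V (12, 19): total = 3352.0
Minimum is at Y with total 2949.1 mi.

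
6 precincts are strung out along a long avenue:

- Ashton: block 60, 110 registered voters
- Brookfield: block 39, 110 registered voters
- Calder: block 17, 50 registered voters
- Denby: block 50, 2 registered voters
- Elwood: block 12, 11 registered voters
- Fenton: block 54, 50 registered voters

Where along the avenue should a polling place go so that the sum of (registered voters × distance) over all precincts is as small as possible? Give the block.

x = 39

For a sum of weighted absolute distances on a line, the optimum is the weighted median (not the mean). Total weight W = 333; half-weight = 166.5.
Sort by position and accumulate weight:
  block 12 (Elwood, w=11) → cum 11
  block 17 (Calder, w=50) → cum 61
  block 39 (Brookfield, w=110) → cum 171  ≥ 166.5 → median here
  block 50 (Denby, w=2) → cum 173
  block 54 (Fenton, w=50) → cum 223
  block 60 (Ashton, w=110) → cum 333
Optimal location: block 39.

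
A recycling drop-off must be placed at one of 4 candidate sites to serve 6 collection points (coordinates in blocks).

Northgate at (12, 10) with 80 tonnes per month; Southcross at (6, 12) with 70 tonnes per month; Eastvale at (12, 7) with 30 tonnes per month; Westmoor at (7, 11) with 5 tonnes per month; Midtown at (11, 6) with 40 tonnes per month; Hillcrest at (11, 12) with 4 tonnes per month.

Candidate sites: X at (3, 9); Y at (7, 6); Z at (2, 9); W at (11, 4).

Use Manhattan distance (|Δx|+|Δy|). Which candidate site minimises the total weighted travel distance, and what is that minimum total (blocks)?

Total weighted distance at each candidate:
  X (3, 9): total = 2064
  Y (7, 6): total = 1615
  Z (2, 9): total = 2293
  W (11, 4): total = 1757
Minimum is at Y with total 1615 blocks.

Y, total 1615 blocks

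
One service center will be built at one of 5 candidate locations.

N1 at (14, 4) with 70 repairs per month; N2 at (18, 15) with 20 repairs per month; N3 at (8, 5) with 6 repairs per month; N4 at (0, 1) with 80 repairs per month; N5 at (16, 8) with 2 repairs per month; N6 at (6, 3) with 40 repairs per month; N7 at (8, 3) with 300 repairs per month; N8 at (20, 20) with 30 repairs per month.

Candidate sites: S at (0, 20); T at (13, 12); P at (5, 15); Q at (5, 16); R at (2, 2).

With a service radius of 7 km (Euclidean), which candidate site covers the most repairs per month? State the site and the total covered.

R, covering 426

Coverage radius r = 7 km; a point is covered iff (Δx)²+(Δy)² ≤ 7² = 49.
  S (0, 20): covers {none} → 0
  T (13, 12): covers {N2, N5} → 22
  P (5, 15): covers {none} → 0
  Q (5, 16): covers {none} → 0
  R (2, 2): covers {N3, N4, N6, N7} → 426
Maximum coverage at R: 426 repairs per month.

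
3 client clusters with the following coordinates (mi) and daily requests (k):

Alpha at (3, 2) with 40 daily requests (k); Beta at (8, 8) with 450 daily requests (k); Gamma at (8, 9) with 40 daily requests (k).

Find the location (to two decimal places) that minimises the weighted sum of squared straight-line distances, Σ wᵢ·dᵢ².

(7.62, 7.62)

The minimiser of Σwᵢ‖p−pᵢ‖² is the weighted centroid p* = (Σwᵢpᵢ)/(Σwᵢ).
Σwᵢ = 530.
Σwᵢxᵢ = 40·3 + 450·8 + 40·8 = 4040.
Σwᵢyᵢ = 40·2 + 450·8 + 40·9 = 4040.
x* = 4040/530 = 7.62, y* = 4040/530 = 7.62.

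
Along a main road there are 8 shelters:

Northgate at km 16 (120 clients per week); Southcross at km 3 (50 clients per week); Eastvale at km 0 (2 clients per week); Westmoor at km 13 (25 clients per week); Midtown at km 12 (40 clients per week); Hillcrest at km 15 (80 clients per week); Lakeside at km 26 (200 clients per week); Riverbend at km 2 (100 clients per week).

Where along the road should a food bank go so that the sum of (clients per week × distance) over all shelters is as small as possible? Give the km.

x = 16

For a sum of weighted absolute distances on a line, the optimum is the weighted median (not the mean). Total weight W = 617; half-weight = 308.5.
Sort by position and accumulate weight:
  km 0 (Eastvale, w=2) → cum 2
  km 2 (Riverbend, w=100) → cum 102
  km 3 (Southcross, w=50) → cum 152
  km 12 (Midtown, w=40) → cum 192
  km 13 (Westmoor, w=25) → cum 217
  km 15 (Hillcrest, w=80) → cum 297
  km 16 (Northgate, w=120) → cum 417  ≥ 308.5 → median here
  km 26 (Lakeside, w=200) → cum 617
Optimal location: km 16.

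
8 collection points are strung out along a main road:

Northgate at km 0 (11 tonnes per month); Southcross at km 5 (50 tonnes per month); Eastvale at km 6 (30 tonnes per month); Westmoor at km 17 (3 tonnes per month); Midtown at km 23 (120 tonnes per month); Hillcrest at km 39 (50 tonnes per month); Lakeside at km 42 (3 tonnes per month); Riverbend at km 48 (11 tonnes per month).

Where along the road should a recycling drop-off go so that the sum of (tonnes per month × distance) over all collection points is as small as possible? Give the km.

For a sum of weighted absolute distances on a line, the optimum is the weighted median (not the mean). Total weight W = 278; half-weight = 139.
Sort by position and accumulate weight:
  km 0 (Northgate, w=11) → cum 11
  km 5 (Southcross, w=50) → cum 61
  km 6 (Eastvale, w=30) → cum 91
  km 17 (Westmoor, w=3) → cum 94
  km 23 (Midtown, w=120) → cum 214  ≥ 139 → median here
  km 39 (Hillcrest, w=50) → cum 264
  km 42 (Lakeside, w=3) → cum 267
  km 48 (Riverbend, w=11) → cum 278
Optimal location: km 23.

x = 23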